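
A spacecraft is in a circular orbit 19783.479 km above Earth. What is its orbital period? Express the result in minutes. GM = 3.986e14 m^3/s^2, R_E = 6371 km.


r = 26154.4790 km = 2.6154479e+07 m
T = 2*pi*sqrt(r^3/mu) = 2*pi*sqrt(1.7891148e+22 / 3.986e14)
T = 42094.9823 s = 701.5830 min

701.5830 minutes


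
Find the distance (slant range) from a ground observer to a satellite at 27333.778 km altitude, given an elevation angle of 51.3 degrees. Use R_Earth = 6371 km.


h = 27333.778 km, el = 51.3 deg
d = -R_E*sin(el) + sqrt((R_E*sin(el))^2 + 2*R_E*h + h^2)
d = -6371.0000*sin(0.8953539) + sqrt((6371.0000*0.7804304)^2 + 2*6371.0000*27333.778 + 27333.778^2)
d = 28496.4365 km

28496.4365 km


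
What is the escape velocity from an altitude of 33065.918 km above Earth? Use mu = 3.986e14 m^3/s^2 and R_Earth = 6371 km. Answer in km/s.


r = 6371.0 + 33065.918 = 39436.9180 km = 3.9436918e+07 m
v_esc = sqrt(2*mu/r) = sqrt(2*3.986e14 / 3.9436918e+07)
v_esc = 4496.0607 m/s = 4.4961 km/s

4.4961 km/s


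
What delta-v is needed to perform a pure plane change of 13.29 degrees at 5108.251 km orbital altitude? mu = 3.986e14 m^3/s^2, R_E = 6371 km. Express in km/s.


r = 11479.2510 km = 1.1479251e+07 m
V = sqrt(mu/r) = 5892.6666 m/s
di = 13.29 deg = 0.2319543 rad
dV = 2*V*sin(di/2) = 2*5892.6666*sin(0.1159771)
dV = 1363.7670 m/s = 1.3638 km/s

1.3638 km/s


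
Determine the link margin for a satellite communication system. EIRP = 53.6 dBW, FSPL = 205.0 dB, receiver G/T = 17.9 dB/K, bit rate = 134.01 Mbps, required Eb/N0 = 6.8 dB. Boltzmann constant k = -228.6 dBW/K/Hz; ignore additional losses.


C/N0 = EIRP - FSPL + G/T - k = 53.6 - 205.0 + 17.9 - (-228.6)
C/N0 = 95.1000 dB-Hz
R_b = 134.01 Mbps = 1.3401e+08 bps -> 10*log10(R_b) = 81.2714 dB-Hz
Eb/N0 = C/N0 - 10*log10(R_b) = 95.1000 - 81.2714 = 13.8286 dB
Margin = Eb/N0 - Eb/N0_req = 13.8286 - 6.8 = 7.0286 dB (link closes)

7.0286 dB


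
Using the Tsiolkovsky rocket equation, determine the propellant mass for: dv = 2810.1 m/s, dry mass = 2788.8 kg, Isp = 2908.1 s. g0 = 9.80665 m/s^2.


ve = Isp * g0 = 2908.1 * 9.80665 = 28518.718865 m/s
mass ratio = exp(dv/ve) = exp(2810.1/28518.718865) = 1.10355334
m_prop = m_dry * (mr - 1) = 2788.8 * (1.10355334 - 1)
m_prop = 288.7896 kg

288.7896 kg


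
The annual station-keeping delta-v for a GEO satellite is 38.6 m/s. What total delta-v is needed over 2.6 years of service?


dV = rate * years = 38.6 * 2.6
dV = 100.3600 m/s

100.3600 m/s


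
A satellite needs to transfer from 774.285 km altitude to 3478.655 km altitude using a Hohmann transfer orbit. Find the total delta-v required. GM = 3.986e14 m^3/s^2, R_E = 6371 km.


r1 = 7145.2850 km = 7.145285e+06 m
r2 = 9849.6550 km = 9.849655e+06 m
dv1 = sqrt(mu/r1)*(sqrt(2*r2/(r1+r2)) - 1) = 572.3302 m/s
dv2 = sqrt(mu/r2)*(1 - sqrt(2*r1/(r1+r2))) = 528.0616 m/s
total dv = |dv1| + |dv2| = 572.3302 + 528.0616 = 1100.3918 m/s = 1.1004 km/s

1.1004 km/s


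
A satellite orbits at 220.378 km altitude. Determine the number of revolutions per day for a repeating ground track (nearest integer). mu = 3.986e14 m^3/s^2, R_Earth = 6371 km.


r = 6.591378e+06 m
T = 2*pi*sqrt(r^3/mu) = 5325.6859 s = 88.7614 min
revs/day = 1440 / 88.7614 = 16.2233
Rounded: 16 revolutions per day

16 revolutions per day


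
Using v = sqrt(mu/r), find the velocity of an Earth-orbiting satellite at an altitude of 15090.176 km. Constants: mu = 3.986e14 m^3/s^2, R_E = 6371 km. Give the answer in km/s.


r = R_E + alt = 6371.0 + 15090.176 = 21461.1760 km = 2.1461176e+07 m
v = sqrt(mu/r) = sqrt(3.986e14 / 2.1461176e+07) = 4309.6489 m/s = 4.3096 km/s

4.3096 km/s


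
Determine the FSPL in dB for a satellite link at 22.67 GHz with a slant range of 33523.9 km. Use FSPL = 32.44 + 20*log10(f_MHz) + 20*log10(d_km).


f = 22.67 GHz = 22670.0000 MHz
d = 33523.9 km
FSPL = 32.44 + 20*log10(22670.0000) + 20*log10(33523.9)
FSPL = 32.44 + 87.1090 + 90.5071
FSPL = 210.0561 dB

210.0561 dB


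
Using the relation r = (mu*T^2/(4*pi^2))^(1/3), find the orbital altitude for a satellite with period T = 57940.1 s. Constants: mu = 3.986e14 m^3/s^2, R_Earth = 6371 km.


T = 57940.1 s
r = (mu*T^2/(4*pi^2))^(1/3) = (3.986e14 * 57940.1^2 / (4*pi^2))^(1/3)
r = 3.2362745e+07 m = 32362.7446 km
alt = r - R_E = 32362.7446 - 6371 = 25991.7446 km

25991.7446 km


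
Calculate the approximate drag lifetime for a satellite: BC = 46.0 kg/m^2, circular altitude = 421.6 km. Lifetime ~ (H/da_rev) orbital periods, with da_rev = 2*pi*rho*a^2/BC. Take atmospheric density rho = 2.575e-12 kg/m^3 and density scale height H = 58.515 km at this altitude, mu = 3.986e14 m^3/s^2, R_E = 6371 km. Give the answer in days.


a = R_E + alt = 6792.6000 km = 6.7926e+06 m
da_rev = 2*pi*rho*a^2/BC = 2*pi*2.575e-12*(6.7926e+06)^2/46.0 = 16.228237 m per revolution
N = H/da_rev = 58515.0000 m / 16.228237 m = 3605.7520 revolutions
P = 2*pi*sqrt(a^3/mu) = 5571.4121 s
lifetime = N*P = 3605.7520 * 5571.4121 = 2.0089131e+07 s = 232.5131 days

232.5131 days


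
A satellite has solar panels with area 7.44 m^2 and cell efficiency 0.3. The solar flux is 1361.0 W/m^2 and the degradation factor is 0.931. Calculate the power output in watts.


P = area * eta * S * degradation
P = 7.44 * 0.3 * 1361.0 * 0.931
P = 2828.1471 W

2828.1471 W


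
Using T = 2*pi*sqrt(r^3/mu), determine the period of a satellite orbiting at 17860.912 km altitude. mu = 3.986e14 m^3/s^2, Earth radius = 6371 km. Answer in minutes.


r = 24231.9120 km = 2.4231912e+07 m
T = 2*pi*sqrt(r^3/mu) = 2*pi*sqrt(1.4228629e+22 / 3.986e14)
T = 37539.8684 s = 625.6645 min

625.6645 minutes


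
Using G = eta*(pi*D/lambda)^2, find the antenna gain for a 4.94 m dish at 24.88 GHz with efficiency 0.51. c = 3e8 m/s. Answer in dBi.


lambda = c/f = 3e8 / 2.488e+10 = 0.01205788 m
G = eta*(pi*D/lambda)^2 = 0.51*(pi*4.94/0.01205788)^2
G = 844854.7729 (linear)
G = 10*log10(844854.7729) = 59.2678 dBi

59.2678 dBi


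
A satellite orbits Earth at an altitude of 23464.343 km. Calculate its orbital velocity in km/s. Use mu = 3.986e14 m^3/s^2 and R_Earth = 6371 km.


r = R_E + alt = 6371.0 + 23464.343 = 29835.3430 km = 2.9835343e+07 m
v = sqrt(mu/r) = sqrt(3.986e14 / 2.9835343e+07) = 3655.1325 m/s = 3.6551 km/s

3.6551 km/s


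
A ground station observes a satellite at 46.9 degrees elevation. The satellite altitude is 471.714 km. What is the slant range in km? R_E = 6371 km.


h = 471.714 km, el = 46.9 deg
d = -R_E*sin(el) + sqrt((R_E*sin(el))^2 + 2*R_E*h + h^2)
d = -6371.0000*sin(0.8185594) + sqrt((6371.0000*0.7301623)^2 + 2*6371.0000*471.714 + 471.714^2)
d = 627.6182 km

627.6182 km


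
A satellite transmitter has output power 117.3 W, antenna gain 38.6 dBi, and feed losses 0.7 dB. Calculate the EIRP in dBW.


Pt = 117.3 W = 20.6930 dBW
EIRP = Pt_dBW + Gt - losses = 20.6930 + 38.6 - 0.7 = 58.5930 dBW

58.5930 dBW


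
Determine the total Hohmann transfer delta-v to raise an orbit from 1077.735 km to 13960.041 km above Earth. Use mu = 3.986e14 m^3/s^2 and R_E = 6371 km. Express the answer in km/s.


r1 = 7448.7350 km = 7.448735e+06 m
r2 = 20331.0410 km = 2.0331041e+07 m
dv1 = sqrt(mu/r1)*(sqrt(2*r2/(r1+r2)) - 1) = 1535.0766 m/s
dv2 = sqrt(mu/r2)*(1 - sqrt(2*r1/(r1+r2))) = 1185.3030 m/s
total dv = |dv1| + |dv2| = 1535.0766 + 1185.3030 = 2720.3797 m/s = 2.7204 km/s

2.7204 km/s


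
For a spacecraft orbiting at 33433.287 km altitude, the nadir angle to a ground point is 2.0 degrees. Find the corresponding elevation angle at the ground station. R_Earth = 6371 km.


r = R_E + alt = 39804.2870 km
Law of sines in the satellite / Earth-center / ground-point triangle:
  sin(nadir)/R_E = sin(90 + el)/r  =>  cos(el) = (r/R_E)*sin(nadir)
cos(el) = (39804.2870 / 6371.0000) * sin(2.0 deg) = 0.2180426
el = arccos(0.2180426) = 77.4059 deg
(Earth-central angle = 90 - nadir - el = 10.5941 deg)

77.4059 degrees


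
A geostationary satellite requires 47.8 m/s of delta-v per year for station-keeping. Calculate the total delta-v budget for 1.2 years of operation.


dV = rate * years = 47.8 * 1.2
dV = 57.3600 m/s

57.3600 m/s


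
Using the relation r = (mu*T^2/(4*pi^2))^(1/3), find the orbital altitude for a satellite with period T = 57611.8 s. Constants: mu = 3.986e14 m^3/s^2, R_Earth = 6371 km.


T = 57611.8 s
r = (mu*T^2/(4*pi^2))^(1/3) = (3.986e14 * 57611.8^2 / (4*pi^2))^(1/3)
r = 3.224038e+07 m = 32240.3798 km
alt = r - R_E = 32240.3798 - 6371 = 25869.3798 km

25869.3798 km


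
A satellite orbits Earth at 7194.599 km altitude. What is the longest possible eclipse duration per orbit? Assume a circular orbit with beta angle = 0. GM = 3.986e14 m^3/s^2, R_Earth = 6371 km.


r = 13565.5990 km
T = 262.0707 min
Eclipse fraction = arcsin(R_E/r)/pi = arcsin(6371.0000/13565.5990)/pi
= arcsin(0.4696438)/pi = 0.1556177
Eclipse duration = 0.1556177 * 262.0707 = 40.7828 min

40.7828 minutes


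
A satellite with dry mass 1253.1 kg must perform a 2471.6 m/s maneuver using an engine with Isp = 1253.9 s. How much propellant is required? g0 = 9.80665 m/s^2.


ve = Isp * g0 = 1253.9 * 9.80665 = 12296.558435 m/s
mass ratio = exp(dv/ve) = exp(2471.6/12296.558435) = 1.22262395
m_prop = m_dry * (mr - 1) = 1253.1 * (1.22262395 - 1)
m_prop = 278.9701 kg

278.9701 kg


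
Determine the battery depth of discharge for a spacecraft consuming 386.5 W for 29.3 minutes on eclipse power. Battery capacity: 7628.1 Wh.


E_used = P * t / 60 = 386.5 * 29.3 / 60 = 188.7408 Wh
DOD = E_used / E_total * 100 = 188.7408 / 7628.1 * 100
DOD = 2.4743 %

2.4743 %


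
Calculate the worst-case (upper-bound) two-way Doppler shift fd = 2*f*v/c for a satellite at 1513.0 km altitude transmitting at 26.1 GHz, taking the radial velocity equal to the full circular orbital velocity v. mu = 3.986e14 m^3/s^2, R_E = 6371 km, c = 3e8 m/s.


r = 7.884e+06 m
v = sqrt(mu/r) = 7110.4214 m/s (worst-case radial velocity)
f = 26.1 GHz = 2.61e+10 Hz
fd = 2*f*v/c = 2*2.61e+10*7110.4214/3.0e+08
fd = 1.2372133e+06 Hz

1.2372e+06 Hz


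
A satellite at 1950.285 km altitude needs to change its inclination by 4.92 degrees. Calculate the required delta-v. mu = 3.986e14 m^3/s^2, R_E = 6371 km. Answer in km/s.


r = 8321.2850 km = 8.321285e+06 m
V = sqrt(mu/r) = 6921.0733 m/s
di = 4.92 deg = 0.0858702 rad
dV = 2*V*sin(di/2) = 2*6921.0733*sin(0.0429351)
dV = 594.1314 m/s = 0.5941314 km/s

0.5941 km/s


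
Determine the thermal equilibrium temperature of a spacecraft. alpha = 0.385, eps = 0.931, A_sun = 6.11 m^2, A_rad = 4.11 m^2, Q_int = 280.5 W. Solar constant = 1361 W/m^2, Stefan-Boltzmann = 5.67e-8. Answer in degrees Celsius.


Numerator = alpha*S*A_sun + Q_int = 0.385*1361*6.11 + 280.5 = 3482.0484 W
Denominator = eps*sigma*A_rad = 0.931*5.67e-8*4.11 = 2.1695745e-07 W/K^4
T^4 = 1.6049453e+10 K^4
T = 355.9304 K = 82.7804 C

82.7804 degrees Celsius


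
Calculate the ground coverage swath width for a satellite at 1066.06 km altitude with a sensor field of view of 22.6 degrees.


FOV = 22.6 deg = 0.3944444 rad
swath = 2 * alt * tan(FOV/2) = 2 * 1066.06 * tan(0.1972222)
swath = 2 * 1066.06 * 0.1998197
swath = 426.0396 km

426.0396 km


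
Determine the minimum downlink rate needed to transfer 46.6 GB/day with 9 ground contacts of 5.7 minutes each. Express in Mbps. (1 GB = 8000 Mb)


total contact time = 9 * 5.7 * 60 = 3078.0000 s
data = 46.6 GB = 372800.0000 Mb
rate = 372800.0000 / 3078.0000 = 121.1176 Mbps

121.1176 Mbps


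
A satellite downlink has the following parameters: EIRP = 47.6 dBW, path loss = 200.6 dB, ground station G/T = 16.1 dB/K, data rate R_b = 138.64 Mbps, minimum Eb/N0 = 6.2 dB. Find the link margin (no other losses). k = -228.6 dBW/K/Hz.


C/N0 = EIRP - FSPL + G/T - k = 47.6 - 200.6 + 16.1 - (-228.6)
C/N0 = 91.7000 dB-Hz
R_b = 138.64 Mbps = 1.3864e+08 bps -> 10*log10(R_b) = 81.4189 dB-Hz
Eb/N0 = C/N0 - 10*log10(R_b) = 91.7000 - 81.4189 = 10.2811 dB
Margin = Eb/N0 - Eb/N0_req = 10.2811 - 6.2 = 4.0811 dB (link closes)

4.0811 dB


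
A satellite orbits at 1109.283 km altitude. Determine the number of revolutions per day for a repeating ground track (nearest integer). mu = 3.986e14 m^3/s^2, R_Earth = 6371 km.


r = 7.480283e+06 m
T = 2*pi*sqrt(r^3/mu) = 6438.5528 s = 107.3092 min
revs/day = 1440 / 107.3092 = 13.4192
Rounded: 13 revolutions per day

13 revolutions per day


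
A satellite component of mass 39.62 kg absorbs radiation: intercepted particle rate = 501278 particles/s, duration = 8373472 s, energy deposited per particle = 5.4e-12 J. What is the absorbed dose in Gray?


Total energy deposited = rate * time * E_per
  = 501278 * 8373472 * 5.4e-12 = 22.6662 J
Dose = E_total / mass = 22.6662 / 39.62
Dose = 0.5720889 Gy

0.5721 Gy


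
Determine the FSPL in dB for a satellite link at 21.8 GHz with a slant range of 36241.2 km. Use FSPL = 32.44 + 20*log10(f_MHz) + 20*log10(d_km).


f = 21.8 GHz = 21800.0000 MHz
d = 36241.2 km
FSPL = 32.44 + 20*log10(21800.0000) + 20*log10(36241.2)
FSPL = 32.44 + 86.7691 + 91.1841
FSPL = 210.3932 dB

210.3932 dB


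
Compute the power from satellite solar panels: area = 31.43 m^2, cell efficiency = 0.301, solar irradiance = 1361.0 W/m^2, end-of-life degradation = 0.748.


P = area * eta * S * degradation
P = 31.43 * 0.301 * 1361.0 * 0.748
P = 9630.9826 W

9630.9826 W


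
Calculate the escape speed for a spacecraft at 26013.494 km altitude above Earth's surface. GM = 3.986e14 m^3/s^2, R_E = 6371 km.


r = 6371.0 + 26013.494 = 32384.4940 km = 3.2384494e+07 m
v_esc = sqrt(2*mu/r) = sqrt(2*3.986e14 / 3.2384494e+07)
v_esc = 4961.5239 m/s = 4.9615 km/s

4.9615 km/s


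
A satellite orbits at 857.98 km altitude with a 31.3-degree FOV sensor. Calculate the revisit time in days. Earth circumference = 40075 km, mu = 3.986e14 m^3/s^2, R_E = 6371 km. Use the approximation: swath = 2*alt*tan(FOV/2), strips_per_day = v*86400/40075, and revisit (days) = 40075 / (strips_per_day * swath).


swath = 2*857.98*tan(0.273144) = 480.7192 km
v = sqrt(mu/r) = 7425.5758 m/s = 7.4256 km/s
strips/day = v*86400/40075 = 7.4256*86400/40075 = 16.0092
coverage/day = strips * swath = 16.0092 * 480.7192 = 7695.9430 km
revisit = 40075 / 7695.9430 = 5.2073 days

5.2073 days


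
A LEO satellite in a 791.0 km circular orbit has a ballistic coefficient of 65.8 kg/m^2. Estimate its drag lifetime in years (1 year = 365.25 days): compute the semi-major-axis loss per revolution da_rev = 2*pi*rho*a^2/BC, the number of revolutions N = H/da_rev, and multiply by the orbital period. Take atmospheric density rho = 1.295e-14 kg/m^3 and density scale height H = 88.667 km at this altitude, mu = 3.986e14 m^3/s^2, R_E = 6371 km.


a = R_E + alt = 7162.0000 km = 7.162e+06 m
da_rev = 2*pi*rho*a^2/BC = 2*pi*1.295e-14*(7.162e+06)^2/65.8 = 0.063429659 m per revolution
N = H/da_rev = 88667.0000 m / 0.063429659 m = 1.3978792e+06 revolutions
P = 2*pi*sqrt(a^3/mu) = 6032.0189 s
lifetime = N*P = 1.3978792e+06 * 6032.0189 = 8.4320337e+09 s = 97592.9828 days
years = 97592.9828 / 365.25 = 267.1950 years

267.1950 years


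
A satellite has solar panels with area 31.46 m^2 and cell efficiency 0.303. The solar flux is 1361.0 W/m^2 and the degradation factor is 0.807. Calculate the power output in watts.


P = area * eta * S * degradation
P = 31.46 * 0.303 * 1361.0 * 0.807
P = 10469.6703 W

10469.6703 W


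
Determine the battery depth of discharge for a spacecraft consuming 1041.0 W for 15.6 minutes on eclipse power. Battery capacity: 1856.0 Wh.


E_used = P * t / 60 = 1041.0 * 15.6 / 60 = 270.6600 Wh
DOD = E_used / E_total * 100 = 270.6600 / 1856.0 * 100
DOD = 14.5830 %

14.5830 %


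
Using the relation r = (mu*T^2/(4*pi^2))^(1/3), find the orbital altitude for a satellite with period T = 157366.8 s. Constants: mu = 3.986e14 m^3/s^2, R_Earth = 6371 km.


T = 157366.8 s
r = (mu*T^2/(4*pi^2))^(1/3) = (3.986e14 * 157366.8^2 / (4*pi^2))^(1/3)
r = 6.2999136e+07 m = 62999.1362 km
alt = r - R_E = 62999.1362 - 6371 = 56628.1362 km

56628.1362 km


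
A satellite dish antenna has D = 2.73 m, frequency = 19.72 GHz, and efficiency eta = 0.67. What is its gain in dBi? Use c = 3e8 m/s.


lambda = c/f = 3e8 / 1.972e+10 = 0.01521298 m
G = eta*(pi*D/lambda)^2 = 0.67*(pi*2.73/0.01521298)^2
G = 212946.8175 (linear)
G = 10*log10(212946.8175) = 53.2827 dBi

53.2827 dBi


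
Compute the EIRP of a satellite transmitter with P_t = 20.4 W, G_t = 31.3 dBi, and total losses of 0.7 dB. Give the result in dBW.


Pt = 20.4 W = 13.0963 dBW
EIRP = Pt_dBW + Gt - losses = 13.0963 + 31.3 - 0.7 = 43.6963 dBW

43.6963 dBW


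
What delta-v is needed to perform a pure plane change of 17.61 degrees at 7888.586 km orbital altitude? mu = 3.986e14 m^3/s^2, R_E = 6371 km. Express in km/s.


r = 14259.5860 km = 1.4259586e+07 m
V = sqrt(mu/r) = 5287.0716 m/s
di = 17.61 deg = 0.3073525 rad
dV = 2*V*sin(di/2) = 2*5287.0716*sin(0.1536762)
dV = 1618.6060 m/s = 1.6186 km/s

1.6186 km/s


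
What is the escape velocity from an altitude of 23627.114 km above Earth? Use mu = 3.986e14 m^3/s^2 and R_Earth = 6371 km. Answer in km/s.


r = 6371.0 + 23627.114 = 29998.1140 km = 2.9998114e+07 m
v_esc = sqrt(2*mu/r) = sqrt(2*3.986e14 / 2.9998114e+07)
v_esc = 5155.0950 m/s = 5.1551 km/s

5.1551 km/s


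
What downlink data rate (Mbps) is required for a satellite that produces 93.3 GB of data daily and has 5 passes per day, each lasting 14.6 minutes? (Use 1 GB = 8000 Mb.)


total contact time = 5 * 14.6 * 60 = 4380.0000 s
data = 93.3 GB = 746400.0000 Mb
rate = 746400.0000 / 4380.0000 = 170.4110 Mbps

170.4110 Mbps


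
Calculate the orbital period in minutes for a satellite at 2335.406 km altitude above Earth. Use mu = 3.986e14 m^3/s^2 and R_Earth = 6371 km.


r = 8706.4060 km = 8.706406e+06 m
T = 2*pi*sqrt(r^3/mu) = 2*pi*sqrt(6.5995868e+20 / 3.986e14)
T = 8084.8058 s = 134.7468 min

134.7468 minutes


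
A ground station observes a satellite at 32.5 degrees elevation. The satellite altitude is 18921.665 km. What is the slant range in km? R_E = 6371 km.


h = 18921.665 km, el = 32.5 deg
d = -R_E*sin(el) + sqrt((R_E*sin(el))^2 + 2*R_E*h + h^2)
d = -6371.0000*sin(0.567232) + sqrt((6371.0000*0.5372996)^2 + 2*6371.0000*18921.665 + 18921.665^2)
d = 21292.1858 km

21292.1858 km


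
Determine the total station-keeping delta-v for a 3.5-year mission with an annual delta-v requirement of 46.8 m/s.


dV = rate * years = 46.8 * 3.5
dV = 163.8000 m/s

163.8000 m/s


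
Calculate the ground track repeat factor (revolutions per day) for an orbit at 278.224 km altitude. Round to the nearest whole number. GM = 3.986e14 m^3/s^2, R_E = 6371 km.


r = 6.649224e+06 m
T = 2*pi*sqrt(r^3/mu) = 5395.9469 s = 89.9324 min
revs/day = 1440 / 89.9324 = 16.0120
Rounded: 16 revolutions per day

16 revolutions per day


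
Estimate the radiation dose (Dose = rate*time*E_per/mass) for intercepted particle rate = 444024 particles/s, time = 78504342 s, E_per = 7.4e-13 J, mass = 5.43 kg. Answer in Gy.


Total energy deposited = rate * time * E_per
  = 444024 * 78504342 * 7.4e-13 = 25.7948 J
Dose = E_total / mass = 25.7948 / 5.43
Dose = 4.7504 Gy

4.7504 Gy


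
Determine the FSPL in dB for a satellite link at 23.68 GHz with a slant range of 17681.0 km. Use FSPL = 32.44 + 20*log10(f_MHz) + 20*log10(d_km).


f = 23.68 GHz = 23680.0000 MHz
d = 17681.0 km
FSPL = 32.44 + 20*log10(23680.0000) + 20*log10(17681.0)
FSPL = 32.44 + 87.4876 + 84.9501
FSPL = 204.8778 dB

204.8778 dB


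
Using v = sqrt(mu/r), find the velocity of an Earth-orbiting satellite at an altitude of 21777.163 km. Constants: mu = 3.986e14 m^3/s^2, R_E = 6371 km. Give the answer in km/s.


r = R_E + alt = 6371.0 + 21777.163 = 28148.1630 km = 2.8148163e+07 m
v = sqrt(mu/r) = sqrt(3.986e14 / 2.8148163e+07) = 3763.0815 m/s = 3.7631 km/s

3.7631 km/s


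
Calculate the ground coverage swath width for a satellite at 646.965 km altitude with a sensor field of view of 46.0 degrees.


FOV = 46.0 deg = 0.8028515 rad
swath = 2 * alt * tan(FOV/2) = 2 * 646.965 * tan(0.4014257)
swath = 2 * 646.965 * 0.4244748
swath = 549.2407 km

549.2407 km


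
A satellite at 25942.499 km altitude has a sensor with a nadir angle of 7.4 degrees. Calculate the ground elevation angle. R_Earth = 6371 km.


r = R_E + alt = 32313.4990 km
Law of sines in the satellite / Earth-center / ground-point triangle:
  sin(nadir)/R_E = sin(90 + el)/r  =>  cos(el) = (r/R_E)*sin(nadir)
cos(el) = (32313.4990 / 6371.0000) * sin(7.4 deg) = 0.653247
el = arccos(0.653247) = 49.2131 deg
(Earth-central angle = 90 - nadir - el = 33.3869 deg)

49.2131 degrees


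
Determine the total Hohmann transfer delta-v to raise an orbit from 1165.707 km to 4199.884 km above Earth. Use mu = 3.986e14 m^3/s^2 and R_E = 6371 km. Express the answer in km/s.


r1 = 7536.7070 km = 7.536707e+06 m
r2 = 10570.8840 km = 1.0570884e+07 m
dv1 = sqrt(mu/r1)*(sqrt(2*r2/(r1+r2)) - 1) = 585.7095 m/s
dv2 = sqrt(mu/r2)*(1 - sqrt(2*r1/(r1+r2))) = 538.0457 m/s
total dv = |dv1| + |dv2| = 585.7095 + 538.0457 = 1123.7552 m/s = 1.1238 km/s

1.1238 km/s


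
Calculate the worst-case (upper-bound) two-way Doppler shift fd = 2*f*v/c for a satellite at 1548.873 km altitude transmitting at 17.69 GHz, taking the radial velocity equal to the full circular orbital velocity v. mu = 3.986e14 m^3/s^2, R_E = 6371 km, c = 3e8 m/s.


r = 7.919873e+06 m
v = sqrt(mu/r) = 7094.2998 m/s (worst-case radial velocity)
f = 17.69 GHz = 1.769e+10 Hz
fd = 2*f*v/c = 2*1.769e+10*7094.2998/3.0e+08
fd = 836654.4249 Hz

836654.4249 Hz


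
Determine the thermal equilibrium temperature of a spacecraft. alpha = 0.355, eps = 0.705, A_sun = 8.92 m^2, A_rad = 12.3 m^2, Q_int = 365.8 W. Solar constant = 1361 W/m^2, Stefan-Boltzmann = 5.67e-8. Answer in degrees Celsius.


Numerator = alpha*S*A_sun + Q_int = 0.355*1361*8.92 + 365.8 = 4675.5426 W
Denominator = eps*sigma*A_rad = 0.705*5.67e-8*12.3 = 4.9167405e-07 W/K^4
T^4 = 9.5094354e+09 K^4
T = 312.2761 K = 39.1261 C

39.1261 degrees Celsius


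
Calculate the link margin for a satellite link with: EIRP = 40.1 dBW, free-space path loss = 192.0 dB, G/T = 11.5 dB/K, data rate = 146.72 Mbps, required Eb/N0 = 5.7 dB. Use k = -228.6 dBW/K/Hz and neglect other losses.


C/N0 = EIRP - FSPL + G/T - k = 40.1 - 192.0 + 11.5 - (-228.6)
C/N0 = 88.2000 dB-Hz
R_b = 146.72 Mbps = 1.4672e+08 bps -> 10*log10(R_b) = 81.6649 dB-Hz
Eb/N0 = C/N0 - 10*log10(R_b) = 88.2000 - 81.6649 = 6.5351 dB
Margin = Eb/N0 - Eb/N0_req = 6.5351 - 5.7 = 0.8351068 dB (link closes)

0.8351 dB


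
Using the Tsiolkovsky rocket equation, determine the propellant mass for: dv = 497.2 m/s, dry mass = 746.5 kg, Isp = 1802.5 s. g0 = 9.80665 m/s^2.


ve = Isp * g0 = 1802.5 * 9.80665 = 17676.486625 m/s
mass ratio = exp(dv/ve) = exp(497.2/17676.486625) = 1.02852708
m_prop = m_dry * (mr - 1) = 746.5 * (1.02852708 - 1)
m_prop = 21.2955 kg

21.2955 kg


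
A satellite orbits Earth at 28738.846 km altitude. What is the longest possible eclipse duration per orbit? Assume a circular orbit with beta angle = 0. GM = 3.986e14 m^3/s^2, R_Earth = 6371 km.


r = 35109.8460 km
T = 1091.1975 min
Eclipse fraction = arcsin(R_E/r)/pi = arcsin(6371.0000/35109.8460)/pi
= arcsin(0.1814591)/pi = 0.05808199
Eclipse duration = 0.05808199 * 1091.1975 = 63.3789 min

63.3789 minutes


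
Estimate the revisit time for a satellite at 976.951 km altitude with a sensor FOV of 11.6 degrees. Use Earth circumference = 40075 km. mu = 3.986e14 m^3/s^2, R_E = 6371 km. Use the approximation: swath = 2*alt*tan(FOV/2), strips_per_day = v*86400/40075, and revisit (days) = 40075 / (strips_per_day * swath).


swath = 2*976.951*tan(0.1012291) = 198.4701 km
v = sqrt(mu/r) = 7365.2166 m/s = 7.3652 km/s
strips/day = v*86400/40075 = 7.3652*86400/40075 = 15.8791
coverage/day = strips * swath = 15.8791 * 198.4701 = 3151.5259 km
revisit = 40075 / 3151.5259 = 12.7161 days

12.7161 days


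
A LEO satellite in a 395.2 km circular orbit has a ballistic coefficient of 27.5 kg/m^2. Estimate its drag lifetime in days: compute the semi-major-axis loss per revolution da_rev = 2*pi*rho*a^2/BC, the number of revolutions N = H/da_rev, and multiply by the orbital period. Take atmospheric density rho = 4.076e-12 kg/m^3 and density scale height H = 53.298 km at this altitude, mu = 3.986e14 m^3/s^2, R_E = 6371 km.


a = R_E + alt = 6766.2000 km = 6.7662e+06 m
da_rev = 2*pi*rho*a^2/BC = 2*pi*4.076e-12*(6.7662e+06)^2/27.5 = 42.635466 m per revolution
N = H/da_rev = 53298.0000 m / 42.635466 m = 1250.0860 revolutions
P = 2*pi*sqrt(a^3/mu) = 5538.9630 s
lifetime = N*P = 1250.0860 * 5538.9630 = 6.9241803e+06 s = 80.1410 days

80.1410 days


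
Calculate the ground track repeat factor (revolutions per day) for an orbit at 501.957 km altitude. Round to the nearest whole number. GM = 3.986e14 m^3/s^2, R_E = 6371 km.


r = 6.872957e+06 m
T = 2*pi*sqrt(r^3/mu) = 5670.5693 s = 94.5095 min
revs/day = 1440 / 94.5095 = 15.2366
Rounded: 15 revolutions per day

15 revolutions per day


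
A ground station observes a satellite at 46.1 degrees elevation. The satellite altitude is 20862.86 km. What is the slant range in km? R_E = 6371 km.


h = 20862.86 km, el = 46.1 deg
d = -R_E*sin(el) + sqrt((R_E*sin(el))^2 + 2*R_E*h + h^2)
d = -6371.0000*sin(0.8045968) + sqrt((6371.0000*0.7205511)^2 + 2*6371.0000*20862.86 + 20862.86^2)
d = 22282.5411 km

22282.5411 km


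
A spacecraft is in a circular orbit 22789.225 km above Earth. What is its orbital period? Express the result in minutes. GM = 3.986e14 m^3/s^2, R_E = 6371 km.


r = 29160.2250 km = 2.9160225e+07 m
T = 2*pi*sqrt(r^3/mu) = 2*pi*sqrt(2.4795485e+22 / 3.986e14)
T = 49556.1464 s = 825.9358 min

825.9358 minutes


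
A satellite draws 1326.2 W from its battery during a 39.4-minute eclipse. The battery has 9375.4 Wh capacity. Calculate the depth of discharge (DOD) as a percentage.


E_used = P * t / 60 = 1326.2 * 39.4 / 60 = 870.8713 Wh
DOD = E_used / E_total * 100 = 870.8713 / 9375.4 * 100
DOD = 9.2889 %

9.2889 %


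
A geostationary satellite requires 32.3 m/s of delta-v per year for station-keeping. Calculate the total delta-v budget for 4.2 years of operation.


dV = rate * years = 32.3 * 4.2
dV = 135.6600 m/s

135.6600 m/s


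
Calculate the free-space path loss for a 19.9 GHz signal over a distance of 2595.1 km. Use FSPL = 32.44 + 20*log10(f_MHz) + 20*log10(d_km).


f = 19.9 GHz = 19900.0000 MHz
d = 2595.1 km
FSPL = 32.44 + 20*log10(19900.0000) + 20*log10(2595.1)
FSPL = 32.44 + 85.9771 + 68.2831
FSPL = 186.7001 dB

186.7001 dB


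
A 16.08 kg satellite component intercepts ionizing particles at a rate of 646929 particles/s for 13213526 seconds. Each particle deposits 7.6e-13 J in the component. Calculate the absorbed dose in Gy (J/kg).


Total energy deposited = rate * time * E_per
  = 646929 * 13213526 * 7.6e-13 = 6.4966 J
Dose = E_total / mass = 6.4966 / 16.08
Dose = 0.40402 Gy

0.4040 Gy


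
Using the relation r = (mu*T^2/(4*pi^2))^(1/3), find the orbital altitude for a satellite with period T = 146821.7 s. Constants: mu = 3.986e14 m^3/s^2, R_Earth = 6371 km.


T = 146821.7 s
r = (mu*T^2/(4*pi^2))^(1/3) = (3.986e14 * 146821.7^2 / (4*pi^2))^(1/3)
r = 6.0152362e+07 m = 60152.3619 km
alt = r - R_E = 60152.3619 - 6371 = 53781.3619 km

53781.3619 km


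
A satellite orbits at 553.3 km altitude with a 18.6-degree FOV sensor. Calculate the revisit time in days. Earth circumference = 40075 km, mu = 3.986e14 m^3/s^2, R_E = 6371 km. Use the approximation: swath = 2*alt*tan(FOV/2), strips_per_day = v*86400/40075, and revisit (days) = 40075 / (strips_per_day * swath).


swath = 2*553.3*tan(0.1623156) = 181.2127 km
v = sqrt(mu/r) = 7587.1856 m/s = 7.5872 km/s
strips/day = v*86400/40075 = 7.5872*86400/40075 = 16.3577
coverage/day = strips * swath = 16.3577 * 181.2127 = 2964.2140 km
revisit = 40075 / 2964.2140 = 13.5196 days

13.5196 days


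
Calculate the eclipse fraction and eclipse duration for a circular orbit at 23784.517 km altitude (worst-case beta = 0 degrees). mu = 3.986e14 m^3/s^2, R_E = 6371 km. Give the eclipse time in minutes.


r = 30155.5170 km
T = 868.5806 min
Eclipse fraction = arcsin(R_E/r)/pi = arcsin(6371.0000/30155.5170)/pi
= arcsin(0.2112715)/pi = 0.06776041
Eclipse duration = 0.06776041 * 868.5806 = 58.8554 min

58.8554 minutes


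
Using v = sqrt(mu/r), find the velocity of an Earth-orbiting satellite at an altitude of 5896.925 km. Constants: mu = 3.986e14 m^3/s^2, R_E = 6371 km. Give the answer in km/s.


r = R_E + alt = 6371.0 + 5896.925 = 12267.9250 km = 1.2267925e+07 m
v = sqrt(mu/r) = sqrt(3.986e14 / 1.2267925e+07) = 5700.1081 m/s = 5.7001 km/s

5.7001 km/s


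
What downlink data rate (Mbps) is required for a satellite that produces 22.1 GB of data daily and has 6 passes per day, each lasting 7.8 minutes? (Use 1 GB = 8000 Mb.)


total contact time = 6 * 7.8 * 60 = 2808.0000 s
data = 22.1 GB = 176800.0000 Mb
rate = 176800.0000 / 2808.0000 = 62.9630 Mbps

62.9630 Mbps


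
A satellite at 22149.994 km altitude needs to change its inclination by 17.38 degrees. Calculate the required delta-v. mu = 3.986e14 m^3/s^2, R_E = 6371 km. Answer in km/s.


r = 28520.9940 km = 2.8520994e+07 m
V = sqrt(mu/r) = 3738.4047 m/s
di = 17.38 deg = 0.3033382 rad
dV = 2*V*sin(di/2) = 2*3738.4047*sin(0.1516691)
dV = 1129.6584 m/s = 1.1297 km/s

1.1297 km/s


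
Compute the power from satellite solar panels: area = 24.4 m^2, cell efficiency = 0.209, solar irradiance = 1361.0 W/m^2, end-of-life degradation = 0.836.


P = area * eta * S * degradation
P = 24.4 * 0.209 * 1361.0 * 0.836
P = 5802.3045 W

5802.3045 W


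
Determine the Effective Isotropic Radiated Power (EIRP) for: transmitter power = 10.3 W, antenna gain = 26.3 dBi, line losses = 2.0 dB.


Pt = 10.3 W = 10.1284 dBW
EIRP = Pt_dBW + Gt - losses = 10.1284 + 26.3 - 2.0 = 34.4284 dBW

34.4284 dBW


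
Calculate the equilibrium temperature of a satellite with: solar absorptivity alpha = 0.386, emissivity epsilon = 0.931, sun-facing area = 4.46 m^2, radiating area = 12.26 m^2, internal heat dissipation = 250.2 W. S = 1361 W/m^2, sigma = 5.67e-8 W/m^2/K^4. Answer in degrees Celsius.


Numerator = alpha*S*A_sun + Q_int = 0.386*1361*4.46 + 250.2 = 2593.2432 W
Denominator = eps*sigma*A_rad = 0.931*5.67e-8*12.26 = 6.471772e-07 W/K^4
T^4 = 4.0070064e+09 K^4
T = 251.5967 K = -21.5533 C

-21.5533 degrees Celsius


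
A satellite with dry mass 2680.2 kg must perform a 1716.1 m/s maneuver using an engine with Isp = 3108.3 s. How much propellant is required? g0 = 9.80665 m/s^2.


ve = Isp * g0 = 3108.3 * 9.80665 = 30482.010195 m/s
mass ratio = exp(dv/ve) = exp(1716.1/30482.010195) = 1.05791372
m_prop = m_dry * (mr - 1) = 2680.2 * (1.05791372 - 1)
m_prop = 155.2204 kg

155.2204 kg


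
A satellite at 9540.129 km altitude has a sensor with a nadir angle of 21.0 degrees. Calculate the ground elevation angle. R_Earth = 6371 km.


r = R_E + alt = 15911.1290 km
Law of sines in the satellite / Earth-center / ground-point triangle:
  sin(nadir)/R_E = sin(90 + el)/r  =>  cos(el) = (r/R_E)*sin(nadir)
cos(el) = (15911.1290 / 6371.0000) * sin(21.0 deg) = 0.894999
el = arccos(0.894999) = 26.4917 deg
(Earth-central angle = 90 - nadir - el = 42.5083 deg)

26.4917 degrees


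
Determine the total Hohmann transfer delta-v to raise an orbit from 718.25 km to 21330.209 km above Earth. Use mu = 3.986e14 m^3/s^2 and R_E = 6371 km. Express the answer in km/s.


r1 = 7089.2500 km = 7.08925e+06 m
r2 = 27701.2090 km = 2.7701209e+07 m
dv1 = sqrt(mu/r1)*(sqrt(2*r2/(r1+r2)) - 1) = 1964.0340 m/s
dv2 = sqrt(mu/r2)*(1 - sqrt(2*r1/(r1+r2))) = 1371.7075 m/s
total dv = |dv1| + |dv2| = 1964.0340 + 1371.7075 = 3335.7415 m/s = 3.3357 km/s

3.3357 km/s


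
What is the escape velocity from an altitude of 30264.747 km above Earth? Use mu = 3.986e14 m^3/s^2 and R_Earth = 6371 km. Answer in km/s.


r = 6371.0 + 30264.747 = 36635.7470 km = 3.6635747e+07 m
v_esc = sqrt(2*mu/r) = sqrt(2*3.986e14 / 3.6635747e+07)
v_esc = 4664.7795 m/s = 4.6648 km/s

4.6648 km/s


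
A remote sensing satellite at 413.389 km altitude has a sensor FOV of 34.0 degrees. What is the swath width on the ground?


FOV = 34.0 deg = 0.5934119 rad
swath = 2 * alt * tan(FOV/2) = 2 * 413.389 * tan(0.296706)
swath = 2 * 413.389 * 0.3057307
swath = 252.7714 km

252.7714 km


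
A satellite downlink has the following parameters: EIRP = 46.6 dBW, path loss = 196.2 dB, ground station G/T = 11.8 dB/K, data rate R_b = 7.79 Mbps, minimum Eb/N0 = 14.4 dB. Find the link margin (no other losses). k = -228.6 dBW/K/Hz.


C/N0 = EIRP - FSPL + G/T - k = 46.6 - 196.2 + 11.8 - (-228.6)
C/N0 = 90.8000 dB-Hz
R_b = 7.79 Mbps = 7.79e+06 bps -> 10*log10(R_b) = 68.9154 dB-Hz
Eb/N0 = C/N0 - 10*log10(R_b) = 90.8000 - 68.9154 = 21.8846 dB
Margin = Eb/N0 - Eb/N0_req = 21.8846 - 14.4 = 7.4846 dB (link closes)

7.4846 dB


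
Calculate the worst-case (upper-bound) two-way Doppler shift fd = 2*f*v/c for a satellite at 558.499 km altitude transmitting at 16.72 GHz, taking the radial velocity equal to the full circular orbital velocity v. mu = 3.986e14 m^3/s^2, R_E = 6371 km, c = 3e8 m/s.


r = 6.929499e+06 m
v = sqrt(mu/r) = 7584.3389 m/s (worst-case radial velocity)
f = 16.72 GHz = 1.672e+10 Hz
fd = 2*f*v/c = 2*1.672e+10*7584.3389/3.0e+08
fd = 845400.9724 Hz

845400.9724 Hz


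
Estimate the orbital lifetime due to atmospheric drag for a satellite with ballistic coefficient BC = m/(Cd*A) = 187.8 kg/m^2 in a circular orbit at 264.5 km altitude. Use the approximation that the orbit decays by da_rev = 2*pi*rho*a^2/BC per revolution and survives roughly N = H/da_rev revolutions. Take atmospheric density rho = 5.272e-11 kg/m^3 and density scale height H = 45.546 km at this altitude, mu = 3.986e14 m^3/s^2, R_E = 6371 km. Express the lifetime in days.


a = R_E + alt = 6635.5000 km = 6.6355e+06 m
da_rev = 2*pi*rho*a^2/BC = 2*pi*5.272e-11*(6.6355e+06)^2/187.8 = 77.661717 m per revolution
N = H/da_rev = 45546.0000 m / 77.661717 m = 586.4666 revolutions
P = 2*pi*sqrt(a^3/mu) = 5379.2497 s
lifetime = N*P = 586.4666 * 5379.2497 = 3.15475e+06 s = 36.5133 days

36.5133 days


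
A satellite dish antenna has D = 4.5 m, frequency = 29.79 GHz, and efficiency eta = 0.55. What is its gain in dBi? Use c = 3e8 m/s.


lambda = c/f = 3e8 / 2.979e+10 = 0.01007049 m
G = eta*(pi*D/lambda)^2 = 0.55*(pi*4.5/0.01007049)^2
G = 1.0838919e+06 (linear)
G = 10*log10(1.0838919e+06) = 60.3499 dBi

60.3499 dBi


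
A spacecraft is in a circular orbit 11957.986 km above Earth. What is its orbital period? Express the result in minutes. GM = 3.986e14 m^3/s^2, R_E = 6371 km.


r = 18328.9860 km = 1.8328986e+07 m
T = 2*pi*sqrt(r^3/mu) = 2*pi*sqrt(6.1576545e+21 / 3.986e14)
T = 24695.5601 s = 411.5927 min

411.5927 minutes


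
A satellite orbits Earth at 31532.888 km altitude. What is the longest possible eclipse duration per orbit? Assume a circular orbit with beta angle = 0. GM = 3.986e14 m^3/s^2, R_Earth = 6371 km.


r = 37903.8880 km
T = 1224.0118 min
Eclipse fraction = arcsin(R_E/r)/pi = arcsin(6371.0000/37903.8880)/pi
= arcsin(0.168083)/pi = 0.05375767
Eclipse duration = 0.05375767 * 1224.0118 = 65.8000 min

65.8000 minutes


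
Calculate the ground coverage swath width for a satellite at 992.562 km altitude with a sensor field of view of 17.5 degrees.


FOV = 17.5 deg = 0.3054326 rad
swath = 2 * alt * tan(FOV/2) = 2 * 992.562 * tan(0.1527163)
swath = 2 * 992.562 * 0.1539147
swath = 305.5398 km

305.5398 km


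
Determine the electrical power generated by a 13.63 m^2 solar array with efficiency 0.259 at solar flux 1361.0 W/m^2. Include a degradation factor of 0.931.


P = area * eta * S * degradation
P = 13.63 * 0.259 * 1361.0 * 0.931
P = 4473.0466 W

4473.0466 W


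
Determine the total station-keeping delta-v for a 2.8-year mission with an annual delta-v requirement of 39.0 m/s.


dV = rate * years = 39.0 * 2.8
dV = 109.2000 m/s

109.2000 m/s


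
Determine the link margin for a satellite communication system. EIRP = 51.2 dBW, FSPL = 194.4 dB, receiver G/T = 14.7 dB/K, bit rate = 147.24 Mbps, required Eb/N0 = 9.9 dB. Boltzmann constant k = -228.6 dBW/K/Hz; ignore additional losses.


C/N0 = EIRP - FSPL + G/T - k = 51.2 - 194.4 + 14.7 - (-228.6)
C/N0 = 100.1000 dB-Hz
R_b = 147.24 Mbps = 1.4724e+08 bps -> 10*log10(R_b) = 81.6803 dB-Hz
Eb/N0 = C/N0 - 10*log10(R_b) = 100.1000 - 81.6803 = 18.4197 dB
Margin = Eb/N0 - Eb/N0_req = 18.4197 - 9.9 = 8.5197 dB (link closes)

8.5197 dB


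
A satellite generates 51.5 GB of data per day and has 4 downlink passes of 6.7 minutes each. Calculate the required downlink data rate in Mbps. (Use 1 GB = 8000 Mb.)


total contact time = 4 * 6.7 * 60 = 1608.0000 s
data = 51.5 GB = 412000.0000 Mb
rate = 412000.0000 / 1608.0000 = 256.2189 Mbps

256.2189 Mbps


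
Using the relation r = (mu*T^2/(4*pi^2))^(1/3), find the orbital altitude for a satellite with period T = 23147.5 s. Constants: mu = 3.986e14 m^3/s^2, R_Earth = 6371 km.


T = 23147.5 s
r = (mu*T^2/(4*pi^2))^(1/3) = (3.986e14 * 23147.5^2 / (4*pi^2))^(1/3)
r = 1.7554774e+07 m = 17554.7742 km
alt = r - R_E = 17554.7742 - 6371 = 11183.7742 km

11183.7742 km


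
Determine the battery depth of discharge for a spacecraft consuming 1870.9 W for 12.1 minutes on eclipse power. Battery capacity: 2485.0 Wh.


E_used = P * t / 60 = 1870.9 * 12.1 / 60 = 377.2982 Wh
DOD = E_used / E_total * 100 = 377.2982 / 2485.0 * 100
DOD = 15.1830 %

15.1830 %


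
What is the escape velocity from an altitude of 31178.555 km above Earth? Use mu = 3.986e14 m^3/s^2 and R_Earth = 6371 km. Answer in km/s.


r = 6371.0 + 31178.555 = 37549.5550 km = 3.7549555e+07 m
v_esc = sqrt(2*mu/r) = sqrt(2*3.986e14 / 3.7549555e+07)
v_esc = 4607.6687 m/s = 4.6077 km/s

4.6077 km/s


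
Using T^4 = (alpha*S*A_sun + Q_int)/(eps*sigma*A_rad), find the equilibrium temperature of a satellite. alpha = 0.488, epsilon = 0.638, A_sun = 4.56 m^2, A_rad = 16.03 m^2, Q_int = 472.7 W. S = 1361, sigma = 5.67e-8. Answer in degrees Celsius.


Numerator = alpha*S*A_sun + Q_int = 0.488*1361*4.56 + 472.7 = 3501.3061 W
Denominator = eps*sigma*A_rad = 0.638*5.67e-8*16.03 = 5.7987884e-07 W/K^4
T^4 = 6.037996e+09 K^4
T = 278.7553 K = 5.6053 C

5.6053 degrees Celsius


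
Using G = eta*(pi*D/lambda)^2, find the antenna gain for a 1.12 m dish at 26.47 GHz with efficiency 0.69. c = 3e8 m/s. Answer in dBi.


lambda = c/f = 3e8 / 2.647e+10 = 0.01133359 m
G = eta*(pi*D/lambda)^2 = 0.69*(pi*1.12/0.01133359)^2
G = 66504.3809 (linear)
G = 10*log10(66504.3809) = 48.2285 dBi

48.2285 dBi


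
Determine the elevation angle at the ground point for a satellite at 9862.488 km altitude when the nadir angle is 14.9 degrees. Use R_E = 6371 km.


r = R_E + alt = 16233.4880 km
Law of sines in the satellite / Earth-center / ground-point triangle:
  sin(nadir)/R_E = sin(90 + el)/r  =>  cos(el) = (r/R_E)*sin(nadir)
cos(el) = (16233.4880 / 6371.0000) * sin(14.9 deg) = 0.6551816
el = arccos(0.6551816) = 49.0666 deg
(Earth-central angle = 90 - nadir - el = 26.0334 deg)

49.0666 degrees


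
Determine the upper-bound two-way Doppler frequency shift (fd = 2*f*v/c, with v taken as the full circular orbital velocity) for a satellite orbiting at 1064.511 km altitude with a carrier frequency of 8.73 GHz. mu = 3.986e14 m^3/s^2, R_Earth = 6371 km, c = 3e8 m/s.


r = 7.435511e+06 m
v = sqrt(mu/r) = 7321.7220 m/s (worst-case radial velocity)
f = 8.73 GHz = 8.73e+09 Hz
fd = 2*f*v/c = 2*8.73e+09*7321.7220/3.0e+08
fd = 426124.2223 Hz

426124.2223 Hz


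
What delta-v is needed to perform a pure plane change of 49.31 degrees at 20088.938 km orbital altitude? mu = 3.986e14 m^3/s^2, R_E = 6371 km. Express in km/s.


r = 26459.9380 km = 2.6459938e+07 m
V = sqrt(mu/r) = 3881.2734 m/s
di = 49.31 deg = 0.8606219 rad
dV = 2*V*sin(di/2) = 2*3881.2734*sin(0.4303109)
dV = 3238.1728 m/s = 3.2382 km/s

3.2382 km/s


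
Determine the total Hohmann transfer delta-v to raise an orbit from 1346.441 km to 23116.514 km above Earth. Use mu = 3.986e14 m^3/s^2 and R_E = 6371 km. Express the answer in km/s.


r1 = 7717.4410 km = 7.717441e+06 m
r2 = 29487.5140 km = 2.9487514e+07 m
dv1 = sqrt(mu/r1)*(sqrt(2*r2/(r1+r2)) - 1) = 1861.5317 m/s
dv2 = sqrt(mu/r2)*(1 - sqrt(2*r1/(r1+r2))) = 1308.5226 m/s
total dv = |dv1| + |dv2| = 1861.5317 + 1308.5226 = 3170.0543 m/s = 3.1701 km/s

3.1701 km/s
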